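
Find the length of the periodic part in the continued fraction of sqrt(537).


Run the CF algorithm for sqrt(537).
a_0 = floor(sqrt(537)) = 23; set m_0=0, q_0=1.
Recurrence: m' = q*a - m,  q' = (d - m'^2)/q,  a' = floor((a_0 + m')/q').
  step 1: m=23, q=8, a=5
  step 2: m=17, q=31, a=1
  step 3: m=14, q=11, a=3
  step 4: m=19, q=16, a=2
  step 5: m=13, q=23, a=1
  step 6: m=10, q=19, a=1
  step 7: m=9, q=24, a=1
  step 8: m=15, q=13, a=2
  step 9: m=11, q=32, a=1
  step 10: m=21, q=3, a=14
  step 11: m=21, q=32, a=1
  step 12: m=11, q=13, a=2
  step 13: m=15, q=24, a=1
  step 14: m=9, q=19, a=1
  step 15: m=10, q=23, a=1
  step 16: m=13, q=16, a=2
  step 17: m=19, q=11, a=3
  step 18: m=14, q=31, a=1
  step 19: m=17, q=8, a=5
  step 20: m=23, q=1, a=46
a_20 = 2*a_0 = 46, so the period closes here.
sqrt(537) = [23; 5, 1, 3, 2, 1, 1, 1, 2, 1, 14, 1, 2, 1, 1, 1, 2, 3, 1, 5, 46]
Period length = 20

20


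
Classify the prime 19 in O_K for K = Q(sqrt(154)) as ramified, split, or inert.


K = Q(sqrt(154)). Since d mod 4 = 2, disc(K) = 616.
Check p | disc: 616 mod 19 = 8.
p does not divide disc. Compute Legendre symbol (d/p):
2^((19-1)/2) mod 19 = -1
(d/p) = -1, so p is inert: (p) stays prime with e=1, f=2, g=1.
Therefore p is inert.

inert


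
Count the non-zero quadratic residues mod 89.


For prime p, the number of non-zero quadratic residues is (p-1)/2.
= (89-1)/2
= 44

44


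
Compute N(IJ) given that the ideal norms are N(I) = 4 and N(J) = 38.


N(IJ) = N(I) * N(J)
= 4 * 38
= 152

152


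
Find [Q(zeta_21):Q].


The degree equals Euler's totient phi(21).
21 = 3 * 7
phi(21) = 12

12


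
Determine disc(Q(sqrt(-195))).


For K = Q(sqrt(d)) with d squarefree: disc(K) = d if d = 1 mod 4, and disc(K) = 4d if d = 2 or 3 mod 4.
Here d = -195, and d mod 4 = 1.
d = 1 mod 4 (O_K = Z[(1+sqrt(d))/2]), so disc(K) = d = -195

-195


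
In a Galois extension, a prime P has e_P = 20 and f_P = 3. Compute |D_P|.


|D_P| = e * f
= 20 * 3
= 60

60


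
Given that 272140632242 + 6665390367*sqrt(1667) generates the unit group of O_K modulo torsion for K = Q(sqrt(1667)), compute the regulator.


epsilon = 272140632242 + 6665390367*sqrt(1667)
= 5.4428e+11
R = ln(5.4428e+11)
= 27.0227

27.0227


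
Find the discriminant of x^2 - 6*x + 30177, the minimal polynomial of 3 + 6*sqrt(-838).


The element 3 + 6*sqrt(-838) has minimal polynomial:
x^2 - 6*x + 30177
Discriminant = (-6)^2 - 4*(30177)
= 36 - 120708
= -120672

-120672


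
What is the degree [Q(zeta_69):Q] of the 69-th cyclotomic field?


The degree equals Euler's totient phi(69).
69 = 3 * 23
phi(69) = 44

44


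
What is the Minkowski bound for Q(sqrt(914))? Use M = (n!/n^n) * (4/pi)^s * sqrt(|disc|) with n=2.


d = 914, d mod 4 = 2, so disc(K) = 4d = 3656; |disc(K)| = 3656
Real quadratic field, so n = 2, s = r2 = 0, r1 = 2
M = (n!/n^n) * (4/pi)^s * sqrt(|disc(K)|) = (2!/2^2) * (4/pi)^0 * sqrt(3656)
= 0.5 * 1.000000 * 60.464866
= 30.2324

30.2324


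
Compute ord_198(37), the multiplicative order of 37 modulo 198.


We want ord_198(37), the smallest k >= 1 with 37^k = 1 mod 198.
n = 198 = 2 * 3^2 * 11, phi(198) = 60; the order divides phi(n).
Divisors of 60: 1, 2, 3, 4, 5, 6, 10, 12, 15, 20, 30, 60
Repeated squaring mod 198: 37^1 = 37, 37^2 = 181, 37^4 = 91, 37^8 = 163, 37^16 = 37, 37^32 = 181
Test divisors in increasing order:
  k=1: 37^1 = 37 mod 198
  k=2: 37^2 = 181 mod 198
  k=3: 37^3 = 181 * 37 = 163 mod 198
  k=4: 37^4 = 91 mod 198
  k=5: 37^5 = 91 * 37 = 1 mod 198  <- first divisor giving 1
Order = 5

5


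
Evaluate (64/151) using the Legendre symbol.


p = 151 is prime, so compute (64/151) with the reciprocity algorithm (Jacobi-symbol steps: pull out 2s via (2/n), flip via reciprocity, reduce):
  pull out 2: (2/151) = +1  (since 151 mod 8 = 7)
  pull out 2: (2/151) = +1  (since 151 mod 8 = 7)
  pull out 2: (2/151) = +1  (since 151 mod 8 = 7)
  pull out 2: (2/151) = +1  (since 151 mod 8 = 7)
  pull out 2: (2/151) = +1  (since 151 mod 8 = 7)
  pull out 2: (2/151) = +1  (since 151 mod 8 = 7)
  (1/151) = 1
Product of signs = 1
(64/151) = 1

1


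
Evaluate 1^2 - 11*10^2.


x^2 - d*y^2
= 1^2 - 11*10^2
= 1 - 1100
= -1099

-1099


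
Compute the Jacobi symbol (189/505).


Compute (189/505) via quadratic reciprocity:
  reciprocity: (189/505) -> +(505/189)
  reduce: (127/189)
  reciprocity: (127/189) -> +(189/127)
  reduce: (62/127)
  pull out 2: (2/127) = +1  (since 127 mod 8 = 7)
  reciprocity: (31/127) -> -(127/31)
  reduce: (3/31)
  reciprocity: (3/31) -> -(31/3)
  reduce: (1/3)
  (1/3) = 1
Product of signs = 1

1


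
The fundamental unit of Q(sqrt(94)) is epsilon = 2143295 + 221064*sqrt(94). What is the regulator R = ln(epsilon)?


epsilon = 2143295 + 221064*sqrt(94)
= 4.2866e+06
R = ln(4.2866e+06)
= 15.2710

15.2710


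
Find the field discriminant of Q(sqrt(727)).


For K = Q(sqrt(d)) with d squarefree: disc(K) = d if d = 1 mod 4, and disc(K) = 4d if d = 2 or 3 mod 4.
Here d = 727, and d mod 4 = 3.
d = 3 mod 4, not 1 (O_K = Z[sqrt(d)]), so disc(K) = 4d = 4 * (727) = 2908

2908


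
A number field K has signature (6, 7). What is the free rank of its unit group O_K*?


By Dirichlet's unit theorem:
rank = r1 + r2 - 1
= 6 + 7 - 1
= 12

12


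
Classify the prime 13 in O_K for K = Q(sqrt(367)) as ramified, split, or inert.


K = Q(sqrt(367)). Since d mod 4 = 3, disc(K) = 1468.
Check p | disc: 1468 mod 13 = 12.
p does not divide disc. Compute Legendre symbol (d/p):
3^((13-1)/2) mod 13 = 1
(d/p) = 1, so p splits: (p) = P*P' with e=1, f=1, g=2.
Therefore p is split.

split


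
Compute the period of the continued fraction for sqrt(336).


Run the CF algorithm for sqrt(336).
a_0 = floor(sqrt(336)) = 18; set m_0=0, q_0=1.
Recurrence: m' = q*a - m,  q' = (d - m'^2)/q,  a' = floor((a_0 + m')/q').
  step 1: m=18, q=12, a=3
  step 2: m=18, q=1, a=36
a_2 = 2*a_0 = 36, so the period closes here.
sqrt(336) = [18; 3, 36]
Period length = 2

2


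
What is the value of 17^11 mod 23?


p = 23 is prime and the exponent is (p-1)/2 = 11, so by Euler's criterion 17^11 = (17/23) = +1 or -1 mod 23.
Compute by square-and-multiply:
  11 = 8 + 2 + 1 (binary 1011)
  Repeated squaring mod 23: 17^1 = 17, 17^2 = 13, 17^4 = 8, 17^8 = 18
  17^11 = 17^8 * 17^2 * 17^1 = 18 * 13 * 17 mod 23
    18 * 13 = 234 = 4 mod 23
    4 * 17 = 68 = 22 mod 23
  17^11 = 22 mod 23
Result 22 = p - 1 = -1 mod 23: 17 is a quadratic non-residue mod 23. As a residue in [0, p-1] the value is 22.
17^11 mod 23 = 22

22


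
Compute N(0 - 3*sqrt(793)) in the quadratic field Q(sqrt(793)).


N(a + b*sqrt(d)) = a^2 - d*b^2
= (0)^2 - (793)*(-3)^2
= 0 - 7137
= -7137

-7137


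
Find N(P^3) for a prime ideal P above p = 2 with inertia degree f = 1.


N(P^a) = p^(a*f)
= 2^(3*1)
= 2^3
= 8

8


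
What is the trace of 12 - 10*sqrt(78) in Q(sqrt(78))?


Tr(a + b*sqrt(d)) = (a + b*sqrt(d)) + (a - b*sqrt(d)) = 2a
= 2 * (12)
= 24

24


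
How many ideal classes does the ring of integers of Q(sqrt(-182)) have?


K = Q(sqrt(-182)). d mod 4 = 2, so D = disc(K) = 4d = -728
h(K) equals the number of primitive reduced positive-definite forms (a, b, c) = a*x^2 + b*x*y + c*y^2 with b^2 - 4ac = D,
where reduced means |b| <= a <= c, with b >= 0 whenever |b| = a or a = c, and primitive means gcd(a, b, c) = 1.
Reduced forces 3a^2 <= |D| = 728, so 1 <= a <= 15; b must have the parity of D, and c = (b^2 - D)/(4a) must be an integer >= a.
Enumerate a = 1..15, b in [-a, a]:
  a=1: (1, 0, 182)  [1]
  a=2: (2, 0, 91)  [1]
  a=3: (3, -2, 61), (3, 2, 61)  [2]
  a=4..5: none
  a=6: (6, -4, 31), (6, 4, 31)  [2]
  a=7: (7, 0, 26)  [1]
  a=8: none
  a=9: (9, -8, 22), (9, 8, 22)  [2]
  a=10: none
  a=11: (11, -8, 18), (11, 8, 18)  [2]
  a=12: none
  a=13: (13, 0, 14)  [1]
  a=14..15: none
Total reduced forms: 1 + 1 + 2 + 2 + 1 + 2 + 2 + 1 = 12
h = 12

12


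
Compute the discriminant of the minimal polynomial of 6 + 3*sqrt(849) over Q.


The element 6 + 3*sqrt(849) has minimal polynomial:
x^2 - 12*x - 7605
Discriminant = (-12)^2 - 4*(-7605)
= 144 + 30420
= 30564

30564


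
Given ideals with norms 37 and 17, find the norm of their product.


N(IJ) = N(I) * N(J)
= 37 * 17
= 629

629


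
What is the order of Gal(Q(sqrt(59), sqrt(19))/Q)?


The 2 square roots of distinct primes are multiplicatively independent over Q,
so [K:Q] = 2^2 and Gal(K/Q) is isomorphic to (Z/2Z)^2.
|Gal| = 2^2 = 4

4


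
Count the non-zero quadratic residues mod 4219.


For prime p, the number of non-zero quadratic residues is (p-1)/2.
= (4219-1)/2
= 2109

2109


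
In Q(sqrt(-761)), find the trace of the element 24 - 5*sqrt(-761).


Tr(a + b*sqrt(d)) = (a + b*sqrt(d)) + (a - b*sqrt(d)) = 2a
= 2 * (24)
= 48

48


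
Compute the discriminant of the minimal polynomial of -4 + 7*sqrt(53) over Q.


The element -4 + 7*sqrt(53) has minimal polynomial:
x^2 + 8*x - 2581
Discriminant = (8)^2 - 4*(-2581)
= 64 + 10324
= 10388

10388


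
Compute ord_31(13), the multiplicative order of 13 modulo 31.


We want ord_31(13), the smallest k >= 1 with 13^k = 1 mod 31.
n = 31 = 31, phi(31) = 30; the order divides phi(n).
Divisors of 30: 1, 2, 3, 5, 6, 10, 15, 30
Repeated squaring mod 31: 13^1 = 13, 13^2 = 14, 13^4 = 10, 13^8 = 7, 13^16 = 18
Test divisors in increasing order:
  k=1: 13^1 = 13 mod 31
  k=2: 13^2 = 14 mod 31
  k=3: 13^3 = 14 * 13 = 27 mod 31
  k=5: 13^5 = 10 * 13 = 6 mod 31
  k=6: 13^6 = 10 * 14 = 16 mod 31
  k=10: 13^10 = 7 * 14 = 5 mod 31
  k=15: 13^15 = 7 * 10 * 14 * 13 = 30 mod 31
  k=30: 13^30 = 18 * 7 * 10 * 14 = 1 mod 31  <- first divisor giving 1
Order = 30

30


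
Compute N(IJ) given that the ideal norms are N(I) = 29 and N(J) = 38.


N(IJ) = N(I) * N(J)
= 29 * 38
= 1102

1102


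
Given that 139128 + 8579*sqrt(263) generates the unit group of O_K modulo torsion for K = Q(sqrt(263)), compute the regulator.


epsilon = 139128 + 8579*sqrt(263)
= 278256.0000
R = ln(278256.0000)
= 12.5363

12.5363


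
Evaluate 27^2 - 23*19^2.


x^2 - d*y^2
= 27^2 - 23*19^2
= 729 - 8303
= -7574

-7574


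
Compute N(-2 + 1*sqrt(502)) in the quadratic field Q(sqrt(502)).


N(a + b*sqrt(d)) = a^2 - d*b^2
= (-2)^2 - (502)*(1)^2
= 4 - 502
= -498

-498


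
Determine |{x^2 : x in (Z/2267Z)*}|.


For prime p, the number of non-zero quadratic residues is (p-1)/2.
= (2267-1)/2
= 1133

1133


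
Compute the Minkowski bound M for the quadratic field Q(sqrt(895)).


d = 895, d mod 4 = 3, so disc(K) = 4d = 3580; |disc(K)| = 3580
Real quadratic field, so n = 2, s = r2 = 0, r1 = 2
M = (n!/n^n) * (4/pi)^s * sqrt(|disc(K)|) = (2!/2^2) * (4/pi)^0 * sqrt(3580)
= 0.5 * 1.000000 * 59.833101
= 29.9166

29.9166


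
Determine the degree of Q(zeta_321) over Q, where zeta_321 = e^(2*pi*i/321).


The degree equals Euler's totient phi(321).
321 = 3 * 107
phi(321) = 212

212


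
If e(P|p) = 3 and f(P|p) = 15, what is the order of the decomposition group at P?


|D_P| = e * f
= 3 * 15
= 45

45


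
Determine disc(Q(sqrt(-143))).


For K = Q(sqrt(d)) with d squarefree: disc(K) = d if d = 1 mod 4, and disc(K) = 4d if d = 2 or 3 mod 4.
Here d = -143, and d mod 4 = 1.
d = 1 mod 4 (O_K = Z[(1+sqrt(d))/2]), so disc(K) = d = -143

-143


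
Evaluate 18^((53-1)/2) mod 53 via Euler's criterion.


p = 53 is prime and the exponent is (p-1)/2 = 26, so by Euler's criterion 18^26 = (18/53) = +1 or -1 mod 53.
Compute by square-and-multiply:
  26 = 16 + 8 + 2 (binary 11010)
  Repeated squaring mod 53: 18^1 = 18, 18^2 = 6, 18^4 = 36, 18^8 = 24, 18^16 = 46
  18^26 = 18^16 * 18^8 * 18^2 = 46 * 24 * 6 mod 53
    46 * 24 = 1104 = 44 mod 53
    44 * 6 = 264 = 52 mod 53
  18^26 = 52 mod 53
Result 52 = p - 1 = -1 mod 53: 18 is a quadratic non-residue mod 53. As a residue in [0, p-1] the value is 52.
18^26 mod 53 = 52

52


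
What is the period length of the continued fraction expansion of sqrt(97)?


Run the CF algorithm for sqrt(97).
a_0 = floor(sqrt(97)) = 9; set m_0=0, q_0=1.
Recurrence: m' = q*a - m,  q' = (d - m'^2)/q,  a' = floor((a_0 + m')/q').
  step 1: m=9, q=16, a=1
  step 2: m=7, q=3, a=5
  step 3: m=8, q=11, a=1
  step 4: m=3, q=8, a=1
  step 5: m=5, q=9, a=1
  step 6: m=4, q=9, a=1
  step 7: m=5, q=8, a=1
  step 8: m=3, q=11, a=1
  step 9: m=8, q=3, a=5
  step 10: m=7, q=16, a=1
  step 11: m=9, q=1, a=18
a_11 = 2*a_0 = 18, so the period closes here.
sqrt(97) = [9; 1, 5, 1, 1, 1, 1, 1, 1, 5, 1, 18]
Period length = 11

11


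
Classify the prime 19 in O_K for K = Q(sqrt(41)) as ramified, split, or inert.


K = Q(sqrt(41)). Since d mod 4 = 1, disc(K) = 41.
Check p | disc: 41 mod 19 = 3.
p does not divide disc. Compute Legendre symbol (d/p):
3^((19-1)/2) mod 19 = -1
(d/p) = -1, so p is inert: (p) stays prime with e=1, f=2, g=1.
Therefore p is inert.

inert


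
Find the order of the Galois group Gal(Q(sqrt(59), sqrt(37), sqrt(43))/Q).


The 3 square roots of distinct primes are multiplicatively independent over Q,
so [K:Q] = 2^3 and Gal(K/Q) is isomorphic to (Z/2Z)^3.
|Gal| = 2^3 = 8

8


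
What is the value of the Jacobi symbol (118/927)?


Compute (118/927) via quadratic reciprocity:
  pull out 2: (2/927) = +1  (since 927 mod 8 = 7)
  reciprocity: (59/927) -> -(927/59)
  reduce: (42/59)
  pull out 2: (2/59) = -1  (since 59 mod 8 = 3)
  reciprocity: (21/59) -> +(59/21)
  reduce: (17/21)
  reciprocity: (17/21) -> +(21/17)
  reduce: (4/17)
  pull out 2: (2/17) = +1  (since 17 mod 8 = 1)
  pull out 2: (2/17) = +1  (since 17 mod 8 = 1)
  (1/17) = 1
Product of signs = 1

1


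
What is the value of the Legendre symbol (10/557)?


p = 557 is prime, so compute (10/557) with the reciprocity algorithm (Jacobi-symbol steps: pull out 2s via (2/n), flip via reciprocity, reduce):
  pull out 2: (2/557) = -1  (since 557 mod 8 = 5)
  reciprocity: (5/557) -> +(557/5)
  reduce: (2/5)
  pull out 2: (2/5) = -1  (since 5 mod 8 = 5)
  (1/5) = 1
Product of signs = 1
(10/557) = 1

1


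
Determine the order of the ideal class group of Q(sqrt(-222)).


K = Q(sqrt(-222)). d mod 4 = 2, so D = disc(K) = 4d = -888
h(K) equals the number of primitive reduced positive-definite forms (a, b, c) = a*x^2 + b*x*y + c*y^2 with b^2 - 4ac = D,
where reduced means |b| <= a <= c, with b >= 0 whenever |b| = a or a = c, and primitive means gcd(a, b, c) = 1.
Reduced forces 3a^2 <= |D| = 888, so 1 <= a <= 17; b must have the parity of D, and c = (b^2 - D)/(4a) must be an integer >= a.
Enumerate a = 1..17, b in [-a, a]:
  a=1: (1, 0, 222)  [1]
  a=2: (2, 0, 111)  [1]
  a=3: (3, 0, 74)  [1]
  a=4..5: none
  a=6: (6, 0, 37)  [1]
  a=7: (7, -6, 33), (7, 6, 33)  [2]
  a=8..10: none
  a=11: (11, -6, 21), (11, 6, 21)  [2]
  a=12: none
  a=13: (13, -10, 19), (13, 10, 19)  [2]
  a=14: (14, -8, 17), (14, 8, 17)  [2]
  a=15..17: none
Total reduced forms: 1 + 1 + 1 + 1 + 2 + 2 + 2 + 2 = 12
h = 12

12


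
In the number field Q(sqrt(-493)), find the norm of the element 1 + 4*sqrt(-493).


N(a + b*sqrt(d)) = a^2 - d*b^2
= (1)^2 - (-493)*(4)^2
= 1 + 7888
= 7889

7889


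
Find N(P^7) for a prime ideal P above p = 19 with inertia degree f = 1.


N(P^a) = p^(a*f)
= 19^(7*1)
= 19^7
= 893871739

893871739


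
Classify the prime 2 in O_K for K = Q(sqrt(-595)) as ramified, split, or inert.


K = Q(sqrt(-595)). Since d mod 4 = 1, disc(K) = -595.
Check p | disc: -595 mod 2 = 1.
p=2 does not divide disc (d is 1 mod 4). 2 splits iff d = 1 mod 8.
d mod 8 = 5, so (d/2) = -1.
(d/p) = -1, so p is inert: (p) stays prime with e=1, f=2, g=1.
Therefore p is inert.

inert


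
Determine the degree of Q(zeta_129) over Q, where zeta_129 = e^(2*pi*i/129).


The degree equals Euler's totient phi(129).
129 = 3 * 43
phi(129) = 84

84


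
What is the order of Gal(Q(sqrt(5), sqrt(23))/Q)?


The 2 square roots of distinct primes are multiplicatively independent over Q,
so [K:Q] = 2^2 and Gal(K/Q) is isomorphic to (Z/2Z)^2.
|Gal| = 2^2 = 4

4


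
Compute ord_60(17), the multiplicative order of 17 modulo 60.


We want ord_60(17), the smallest k >= 1 with 17^k = 1 mod 60.
n = 60 = 2^2 * 3 * 5, phi(60) = 16; the order divides phi(n).
Divisors of 16: 1, 2, 4, 8, 16
Repeated squaring mod 60: 17^1 = 17, 17^2 = 49, 17^4 = 1, 17^8 = 1, 17^16 = 1
Test divisors in increasing order:
  k=1: 17^1 = 17 mod 60
  k=2: 17^2 = 49 mod 60
  k=4: 17^4 = 1 mod 60  <- first divisor giving 1
Order = 4

4


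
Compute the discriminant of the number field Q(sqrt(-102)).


For K = Q(sqrt(d)) with d squarefree: disc(K) = d if d = 1 mod 4, and disc(K) = 4d if d = 2 or 3 mod 4.
Here d = -102, and d mod 4 = 2.
d = 2 mod 4, not 1 (O_K = Z[sqrt(d)]), so disc(K) = 4d = 4 * (-102) = -408

-408


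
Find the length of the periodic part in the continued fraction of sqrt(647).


Run the CF algorithm for sqrt(647).
a_0 = floor(sqrt(647)) = 25; set m_0=0, q_0=1.
Recurrence: m' = q*a - m,  q' = (d - m'^2)/q,  a' = floor((a_0 + m')/q').
  step 1: m=25, q=22, a=2
  step 2: m=19, q=13, a=3
  step 3: m=20, q=19, a=2
  step 4: m=18, q=17, a=2
  step 5: m=16, q=23, a=1
  step 6: m=7, q=26, a=1
  step 7: m=19, q=11, a=4
  step 8: m=25, q=2, a=25
  step 9: m=25, q=11, a=4
  step 10: m=19, q=26, a=1
  step 11: m=7, q=23, a=1
  step 12: m=16, q=17, a=2
  step 13: m=18, q=19, a=2
  step 14: m=20, q=13, a=3
  step 15: m=19, q=22, a=2
  step 16: m=25, q=1, a=50
a_16 = 2*a_0 = 50, so the period closes here.
sqrt(647) = [25; 2, 3, 2, 2, 1, 1, 4, 25, 4, 1, 1, 2, 2, 3, 2, 50]
Period length = 16

16


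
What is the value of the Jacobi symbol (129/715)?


Compute (129/715) via quadratic reciprocity:
  reciprocity: (129/715) -> +(715/129)
  reduce: (70/129)
  pull out 2: (2/129) = +1  (since 129 mod 8 = 1)
  reciprocity: (35/129) -> +(129/35)
  reduce: (24/35)
  pull out 2: (2/35) = -1  (since 35 mod 8 = 3)
  pull out 2: (2/35) = -1  (since 35 mod 8 = 3)
  pull out 2: (2/35) = -1  (since 35 mod 8 = 3)
  reciprocity: (3/35) -> -(35/3)
  reduce: (2/3)
  pull out 2: (2/3) = -1  (since 3 mod 8 = 3)
  (1/3) = 1
Product of signs = -1

-1


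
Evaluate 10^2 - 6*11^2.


x^2 - d*y^2
= 10^2 - 6*11^2
= 100 - 726
= -626

-626


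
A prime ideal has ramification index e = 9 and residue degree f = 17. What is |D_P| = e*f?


|D_P| = e * f
= 9 * 17
= 153

153


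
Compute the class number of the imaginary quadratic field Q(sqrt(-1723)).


K = Q(sqrt(-1723)). d mod 4 = 1, so D = disc(K) = d = -1723
h(K) equals the number of primitive reduced positive-definite forms (a, b, c) = a*x^2 + b*x*y + c*y^2 with b^2 - 4ac = D,
where reduced means |b| <= a <= c, with b >= 0 whenever |b| = a or a = c, and primitive means gcd(a, b, c) = 1.
Reduced forces 3a^2 <= |D| = 1723, so 1 <= a <= 23; b must have the parity of D, and c = (b^2 - D)/(4a) must be an integer >= a.
Enumerate a = 1..23, b in [-a, a]:
  a=1: (1, 1, 431)  [1]
  a=2..10: none
  a=11: (11, -9, 41), (11, 9, 41)  [2]
  a=12..18: none
  a=19: (19, -5, 23), (19, 5, 23)  [2]
  a=20..23: none
Total reduced forms: 1 + 2 + 2 = 5
h = 5

5


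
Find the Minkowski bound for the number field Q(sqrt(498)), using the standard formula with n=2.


d = 498, d mod 4 = 2, so disc(K) = 4d = 1992; |disc(K)| = 1992
Real quadratic field, so n = 2, s = r2 = 0, r1 = 2
M = (n!/n^n) * (4/pi)^s * sqrt(|disc(K)|) = (2!/2^2) * (4/pi)^0 * sqrt(1992)
= 0.5 * 1.000000 * 44.631827
= 22.3159

22.3159


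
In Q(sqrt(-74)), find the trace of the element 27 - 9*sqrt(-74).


Tr(a + b*sqrt(d)) = (a + b*sqrt(d)) + (a - b*sqrt(d)) = 2a
= 2 * (27)
= 54

54


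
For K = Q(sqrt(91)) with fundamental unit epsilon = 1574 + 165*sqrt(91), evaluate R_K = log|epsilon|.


epsilon = 1574 + 165*sqrt(91)
= 3147.9997
R = ln(3147.9997)
= 8.0545

8.0545


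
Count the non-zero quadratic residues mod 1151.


For prime p, the number of non-zero quadratic residues is (p-1)/2.
= (1151-1)/2
= 575

575


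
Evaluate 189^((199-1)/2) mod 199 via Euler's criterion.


p = 199 is prime and the exponent is (p-1)/2 = 99, so by Euler's criterion 189^99 = (189/199) = +1 or -1 mod 199.
Compute by square-and-multiply:
  99 = 64 + 32 + 2 + 1 (binary 1100011)
  Repeated squaring mod 199: 189^1 = 189, 189^2 = 100, 189^4 = 50, 189^8 = 112, 189^16 = 7, 189^32 = 49, 189^64 = 13
  189^99 = 189^64 * 189^32 * 189^2 * 189^1 = 13 * 49 * 100 * 189 mod 199
    13 * 49 = 637 = 40 mod 199
    40 * 100 = 4000 = 20 mod 199
    20 * 189 = 3780 = 198 mod 199
  189^99 = 198 mod 199
Result 198 = p - 1 = -1 mod 199: 189 is a quadratic non-residue mod 199. As a residue in [0, p-1] the value is 198.
189^99 mod 199 = 198

198


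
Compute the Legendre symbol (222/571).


p = 571 is prime, so compute (222/571) with the reciprocity algorithm (Jacobi-symbol steps: pull out 2s via (2/n), flip via reciprocity, reduce):
  pull out 2: (2/571) = -1  (since 571 mod 8 = 3)
  reciprocity: (111/571) -> -(571/111)
  reduce: (16/111)
  pull out 2: (2/111) = +1  (since 111 mod 8 = 7)
  pull out 2: (2/111) = +1  (since 111 mod 8 = 7)
  pull out 2: (2/111) = +1  (since 111 mod 8 = 7)
  pull out 2: (2/111) = +1  (since 111 mod 8 = 7)
  (1/111) = 1
Product of signs = 1
(222/571) = 1

1


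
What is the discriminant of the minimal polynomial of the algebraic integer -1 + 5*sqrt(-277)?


The element -1 + 5*sqrt(-277) has minimal polynomial:
x^2 + 2*x + 6926
Discriminant = (2)^2 - 4*(6926)
= 4 - 27704
= -27700

-27700


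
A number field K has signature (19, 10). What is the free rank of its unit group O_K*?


By Dirichlet's unit theorem:
rank = r1 + r2 - 1
= 19 + 10 - 1
= 28

28


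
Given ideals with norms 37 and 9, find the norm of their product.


N(IJ) = N(I) * N(J)
= 37 * 9
= 333

333


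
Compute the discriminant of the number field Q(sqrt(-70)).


For K = Q(sqrt(d)) with d squarefree: disc(K) = d if d = 1 mod 4, and disc(K) = 4d if d = 2 or 3 mod 4.
Here d = -70, and d mod 4 = 2.
d = 2 mod 4, not 1 (O_K = Z[sqrt(d)]), so disc(K) = 4d = 4 * (-70) = -280

-280


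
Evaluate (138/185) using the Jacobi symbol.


Compute (138/185) via quadratic reciprocity:
  pull out 2: (2/185) = +1  (since 185 mod 8 = 1)
  reciprocity: (69/185) -> +(185/69)
  reduce: (47/69)
  reciprocity: (47/69) -> +(69/47)
  reduce: (22/47)
  pull out 2: (2/47) = +1  (since 47 mod 8 = 7)
  reciprocity: (11/47) -> -(47/11)
  reduce: (3/11)
  reciprocity: (3/11) -> -(11/3)
  reduce: (2/3)
  pull out 2: (2/3) = -1  (since 3 mod 8 = 3)
  (1/3) = 1
Product of signs = -1

-1


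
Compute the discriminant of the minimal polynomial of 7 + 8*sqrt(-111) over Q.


The element 7 + 8*sqrt(-111) has minimal polynomial:
x^2 - 14*x + 7153
Discriminant = (-14)^2 - 4*(7153)
= 196 - 28612
= -28416

-28416


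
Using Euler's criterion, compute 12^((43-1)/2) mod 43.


p = 43 is prime and the exponent is (p-1)/2 = 21, so by Euler's criterion 12^21 = (12/43) = +1 or -1 mod 43.
Compute by square-and-multiply:
  21 = 16 + 4 + 1 (binary 10101)
  Repeated squaring mod 43: 12^1 = 12, 12^2 = 15, 12^4 = 10, 12^8 = 14, 12^16 = 24
  12^21 = 12^16 * 12^4 * 12^1 = 24 * 10 * 12 mod 43
    24 * 10 = 240 = 25 mod 43
    25 * 12 = 300 = 42 mod 43
  12^21 = 42 mod 43
Result 42 = p - 1 = -1 mod 43: 12 is a quadratic non-residue mod 43. As a residue in [0, p-1] the value is 42.
12^21 mod 43 = 42

42


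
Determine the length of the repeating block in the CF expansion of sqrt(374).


Run the CF algorithm for sqrt(374).
a_0 = floor(sqrt(374)) = 19; set m_0=0, q_0=1.
Recurrence: m' = q*a - m,  q' = (d - m'^2)/q,  a' = floor((a_0 + m')/q').
  step 1: m=19, q=13, a=2
  step 2: m=7, q=25, a=1
  step 3: m=18, q=2, a=18
  step 4: m=18, q=25, a=1
  step 5: m=7, q=13, a=2
  step 6: m=19, q=1, a=38
a_6 = 2*a_0 = 38, so the period closes here.
sqrt(374) = [19; 2, 1, 18, 1, 2, 38]
Period length = 6

6


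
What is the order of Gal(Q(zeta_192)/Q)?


|Gal(Q(zeta_192)/Q)| = phi(192)
= 64

64


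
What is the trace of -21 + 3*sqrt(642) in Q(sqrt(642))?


Tr(a + b*sqrt(d)) = (a + b*sqrt(d)) + (a - b*sqrt(d)) = 2a
= 2 * (-21)
= -42

-42


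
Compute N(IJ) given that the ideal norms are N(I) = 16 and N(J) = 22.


N(IJ) = N(I) * N(J)
= 16 * 22
= 352

352


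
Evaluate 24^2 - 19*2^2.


x^2 - d*y^2
= 24^2 - 19*2^2
= 576 - 76
= 500

500


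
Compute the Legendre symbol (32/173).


p = 173 is prime, so compute (32/173) with the reciprocity algorithm (Jacobi-symbol steps: pull out 2s via (2/n), flip via reciprocity, reduce):
  pull out 2: (2/173) = -1  (since 173 mod 8 = 5)
  pull out 2: (2/173) = -1  (since 173 mod 8 = 5)
  pull out 2: (2/173) = -1  (since 173 mod 8 = 5)
  pull out 2: (2/173) = -1  (since 173 mod 8 = 5)
  pull out 2: (2/173) = -1  (since 173 mod 8 = 5)
  (1/173) = 1
Product of signs = -1
(32/173) = -1

-1


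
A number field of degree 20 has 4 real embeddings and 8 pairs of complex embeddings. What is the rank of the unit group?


By Dirichlet's unit theorem:
rank = r1 + r2 - 1
= 4 + 8 - 1
= 11

11


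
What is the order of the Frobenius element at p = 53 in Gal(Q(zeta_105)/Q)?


The Frobenius at p in Gal(Q(zeta_n)/Q) = (Z/nZ)* is the class of p, so its order is ord_105(53), the smallest k >= 1 with 53^k = 1 mod 105.
n = 105 = 3 * 5 * 7, phi(105) = 48; the order divides phi(n).
Divisors of 48: 1, 2, 3, 4, 6, 8, 12, 16, 24, 48
Repeated squaring mod 105: 53^1 = 53, 53^2 = 79, 53^4 = 46, 53^8 = 16, 53^16 = 46, 53^32 = 16
Test divisors in increasing order:
  k=1: 53^1 = 53 mod 105
  k=2: 53^2 = 79 mod 105
  k=3: 53^3 = 79 * 53 = 92 mod 105
  k=4: 53^4 = 46 mod 105
  k=6: 53^6 = 46 * 79 = 64 mod 105
  k=8: 53^8 = 16 mod 105
  k=12: 53^12 = 16 * 46 = 1 mod 105  <- first divisor giving 1
Order = 12

12


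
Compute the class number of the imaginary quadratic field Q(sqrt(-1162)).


K = Q(sqrt(-1162)). d mod 4 = 2, so D = disc(K) = 4d = -4648
h(K) equals the number of primitive reduced positive-definite forms (a, b, c) = a*x^2 + b*x*y + c*y^2 with b^2 - 4ac = D,
where reduced means |b| <= a <= c, with b >= 0 whenever |b| = a or a = c, and primitive means gcd(a, b, c) = 1.
Reduced forces 3a^2 <= |D| = 4648, so 1 <= a <= 39; b must have the parity of D, and c = (b^2 - D)/(4a) must be an integer >= a.
Enumerate a = 1..39, b in [-a, a]:
  a=1: (1, 0, 1162)  [1]
  a=2: (2, 0, 581)  [1]
  a=3..6: none
  a=7: (7, 0, 166)  [1]
  a=8..10: none
  a=11: (11, -4, 106), (11, 4, 106)  [2]
  a=12..13: none
  a=14: (14, 0, 83)  [1]
  a=15..18: none
  a=19: (19, -8, 62), (19, 8, 62)  [2]
  a=20..21: none
  a=22: (22, -4, 53), (22, 4, 53)  [2]
  a=23..30: none
  a=31: (31, -8, 38), (31, 8, 38)  [2]
  a=32..39: none
Total reduced forms: 1 + 1 + 1 + 2 + 1 + 2 + 2 + 2 = 12
h = 12

12


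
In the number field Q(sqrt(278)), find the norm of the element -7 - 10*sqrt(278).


N(a + b*sqrt(d)) = a^2 - d*b^2
= (-7)^2 - (278)*(-10)^2
= 49 - 27800
= -27751

-27751


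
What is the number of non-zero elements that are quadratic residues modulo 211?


For prime p, the number of non-zero quadratic residues is (p-1)/2.
= (211-1)/2
= 105

105


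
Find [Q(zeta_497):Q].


The degree equals Euler's totient phi(497).
497 = 7 * 71
phi(497) = 420

420


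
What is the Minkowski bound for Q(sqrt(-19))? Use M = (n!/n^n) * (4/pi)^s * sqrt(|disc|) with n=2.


d = -19, d mod 4 = 1, so disc(K) = d = -19; |disc(K)| = 19
Imaginary quadratic field, so n = 2, s = r2 = 1, r1 = 0
M = (n!/n^n) * (4/pi)^s * sqrt(|disc(K)|) = (2!/2^2) * (4/pi)^1 * sqrt(19)
= 0.5 * 1.273240 * 4.358899
= 2.7750

2.7750


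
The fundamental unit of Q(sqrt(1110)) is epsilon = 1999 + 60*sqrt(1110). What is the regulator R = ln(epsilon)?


epsilon = 1999 + 60*sqrt(1110)
= 3997.9997
R = ln(3997.9997)
= 8.2935

8.2935


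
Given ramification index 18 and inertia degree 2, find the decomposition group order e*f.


|D_P| = e * f
= 18 * 2
= 36

36


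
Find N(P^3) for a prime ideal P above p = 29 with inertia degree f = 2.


N(P^a) = p^(a*f)
= 29^(3*2)
= 29^6
= 594823321

594823321


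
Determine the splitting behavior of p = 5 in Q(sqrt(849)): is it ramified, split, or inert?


K = Q(sqrt(849)). Since d mod 4 = 1, disc(K) = 849.
Check p | disc: 849 mod 5 = 4.
p does not divide disc. Compute Legendre symbol (d/p):
4^((5-1)/2) mod 5 = 1
(d/p) = 1, so p splits: (p) = P*P' with e=1, f=1, g=2.
Therefore p is split.

split


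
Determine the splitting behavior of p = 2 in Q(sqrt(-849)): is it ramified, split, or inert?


K = Q(sqrt(-849)). Since d mod 4 = 3, disc(K) = -3396.
Check p | disc: -3396 mod 2 = 0.
p divides disc, so p ramifies: (p) = P^2 with e=2, f=1, g=1.
Therefore p is ramified.

ramified


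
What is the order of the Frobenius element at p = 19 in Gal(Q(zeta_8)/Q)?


The Frobenius at p in Gal(Q(zeta_n)/Q) = (Z/nZ)* is the class of p, so its order is ord_8(19), the smallest k >= 1 with 19^k = 1 mod 8.
n = 8 = 2^3, phi(8) = 4; the order divides phi(n).
Divisors of 4: 1, 2, 4
Repeated squaring mod 8: 19^1 = 3, 19^2 = 1, 19^4 = 1
Test divisors in increasing order:
  k=1: 19^1 = 3 mod 8
  k=2: 19^2 = 1 mod 8  <- first divisor giving 1
Order = 2

2


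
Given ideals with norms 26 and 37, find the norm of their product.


N(IJ) = N(I) * N(J)
= 26 * 37
= 962

962


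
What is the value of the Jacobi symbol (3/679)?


Compute (3/679) via quadratic reciprocity:
  reciprocity: (3/679) -> -(679/3)
  reduce: (1/3)
  (1/3) = 1
Product of signs = -1

-1


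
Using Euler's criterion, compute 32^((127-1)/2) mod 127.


p = 127 is prime and the exponent is (p-1)/2 = 63, so by Euler's criterion 32^63 = (32/127) = +1 or -1 mod 127.
Compute by square-and-multiply:
  63 = 32 + 16 + 8 + 4 + 2 + 1 (binary 111111)
  Repeated squaring mod 127: 32^1 = 32, 32^2 = 8, 32^4 = 64, 32^8 = 32, 32^16 = 8, 32^32 = 64
  32^63 = 32^32 * 32^16 * 32^8 * 32^4 * 32^2 * 32^1 = 64 * 8 * 32 * 64 * 8 * 32 mod 127
    64 * 8 = 512 = 4 mod 127
    4 * 32 = 128 = 1 mod 127
    1 * 64 = 64 = 64 mod 127
    64 * 8 = 512 = 4 mod 127
    4 * 32 = 128 = 1 mod 127
  32^63 = 1 mod 127
Result 1: 32 is a quadratic residue mod 127.
32^63 mod 127 = 1

1


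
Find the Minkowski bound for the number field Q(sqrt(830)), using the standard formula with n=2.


d = 830, d mod 4 = 2, so disc(K) = 4d = 3320; |disc(K)| = 3320
Real quadratic field, so n = 2, s = r2 = 0, r1 = 2
M = (n!/n^n) * (4/pi)^s * sqrt(|disc(K)|) = (2!/2^2) * (4/pi)^0 * sqrt(3320)
= 0.5 * 1.000000 * 57.619441
= 28.8097

28.8097


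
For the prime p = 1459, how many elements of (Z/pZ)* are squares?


For prime p, the number of non-zero quadratic residues is (p-1)/2.
= (1459-1)/2
= 729

729


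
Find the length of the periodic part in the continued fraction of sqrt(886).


Run the CF algorithm for sqrt(886).
a_0 = floor(sqrt(886)) = 29; set m_0=0, q_0=1.
Recurrence: m' = q*a - m,  q' = (d - m'^2)/q,  a' = floor((a_0 + m')/q').
  step 1: m=29, q=45, a=1
  step 2: m=16, q=14, a=3
  step 3: m=26, q=15, a=3
  step 4: m=19, q=35, a=1
  step 5: m=16, q=18, a=2
  step 6: m=20, q=27, a=1
  step 7: m=7, q=31, a=1
  step 8: m=24, q=10, a=5
  step 9: m=26, q=21, a=2
  step 10: m=16, q=30, a=1
  step 11: m=14, q=23, a=1
  step 12: m=9, q=35, a=1
  step 13: m=26, q=6, a=9
  step 14: m=28, q=17, a=3
  step 15: m=23, q=21, a=2
  step 16: m=19, q=25, a=1
  step 17: m=6, q=34, a=1
  step 18: m=28, q=3, a=19
  step 19: m=29, q=15, a=3
  step 20: m=16, q=42, a=1
  step 21: m=26, q=5, a=11
  step 22: m=29, q=9, a=6
  step 23: m=25, q=29, a=1
  step 24: m=4, q=30, a=1
  step 25: m=26, q=7, a=7
  step 26: m=23, q=51, a=1
  step 27: m=28, q=2, a=28
  step 28: m=28, q=51, a=1
  step 29: m=23, q=7, a=7
  step 30: m=26, q=30, a=1
  step 31: m=4, q=29, a=1
  step 32: m=25, q=9, a=6
  step 33: m=29, q=5, a=11
  step 34: m=26, q=42, a=1
  step 35: m=16, q=15, a=3
  step 36: m=29, q=3, a=19
  step 37: m=28, q=34, a=1
  step 38: m=6, q=25, a=1
  step 39: m=19, q=21, a=2
  step 40: m=23, q=17, a=3
  step 41: m=28, q=6, a=9
  step 42: m=26, q=35, a=1
  step 43: m=9, q=23, a=1
  step 44: m=14, q=30, a=1
  step 45: m=16, q=21, a=2
  step 46: m=26, q=10, a=5
  step 47: m=24, q=31, a=1
  step 48: m=7, q=27, a=1
  step 49: m=20, q=18, a=2
  step 50: m=16, q=35, a=1
  step 51: m=19, q=15, a=3
  step 52: m=26, q=14, a=3
  step 53: m=16, q=45, a=1
  step 54: m=29, q=1, a=58
a_54 = 2*a_0 = 58, so the period closes here.
sqrt(886) = [29; 1, 3, 3, 1, 2, 1, 1, 5, 2, 1, 1, 1, 9, 3, 2, 1, 1, 19, 3, 1, 11, 6, 1, 1, 7, 1, 28, 1, 7, 1, 1, 6, 11, 1, 3, 19, 1, 1, 2, 3, 9, 1, 1, 1, 2, 5, 1, 1, 2, 1, 3, 3, 1, 58]
Period length = 54

54


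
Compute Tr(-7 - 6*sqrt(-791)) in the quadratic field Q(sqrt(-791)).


Tr(a + b*sqrt(d)) = (a + b*sqrt(d)) + (a - b*sqrt(d)) = 2a
= 2 * (-7)
= -14

-14


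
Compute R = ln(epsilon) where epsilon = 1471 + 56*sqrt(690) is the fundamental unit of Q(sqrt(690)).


epsilon = 1471 + 56*sqrt(690)
= 2941.9997
R = ln(2941.9997)
= 7.9868

7.9868


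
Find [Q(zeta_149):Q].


The degree equals Euler's totient phi(149).
149 = 149
phi(149) = 148

148


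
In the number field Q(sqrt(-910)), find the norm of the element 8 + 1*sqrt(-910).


N(a + b*sqrt(d)) = a^2 - d*b^2
= (8)^2 - (-910)*(1)^2
= 64 + 910
= 974

974


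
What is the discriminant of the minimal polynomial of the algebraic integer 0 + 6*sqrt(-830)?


The element 0 + 6*sqrt(-830) has minimal polynomial:
x^2 + 0*x + 29880
Discriminant = (0)^2 - 4*(29880)
= 0 - 119520
= -119520

-119520


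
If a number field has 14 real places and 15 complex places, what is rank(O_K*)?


By Dirichlet's unit theorem:
rank = r1 + r2 - 1
= 14 + 15 - 1
= 28

28


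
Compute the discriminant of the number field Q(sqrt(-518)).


For K = Q(sqrt(d)) with d squarefree: disc(K) = d if d = 1 mod 4, and disc(K) = 4d if d = 2 or 3 mod 4.
Here d = -518, and d mod 4 = 2.
d = 2 mod 4, not 1 (O_K = Z[sqrt(d)]), so disc(K) = 4d = 4 * (-518) = -2072

-2072


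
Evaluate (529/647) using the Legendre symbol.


p = 647 is prime, so compute (529/647) with the reciprocity algorithm (Jacobi-symbol steps: pull out 2s via (2/n), flip via reciprocity, reduce):
  reciprocity: (529/647) -> +(647/529)
  reduce: (118/529)
  pull out 2: (2/529) = +1  (since 529 mod 8 = 1)
  reciprocity: (59/529) -> +(529/59)
  reduce: (57/59)
  reciprocity: (57/59) -> +(59/57)
  reduce: (2/57)
  pull out 2: (2/57) = +1  (since 57 mod 8 = 1)
  (1/57) = 1
Product of signs = 1
(529/647) = 1

1


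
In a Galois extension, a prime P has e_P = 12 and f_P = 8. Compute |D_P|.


|D_P| = e * f
= 12 * 8
= 96

96


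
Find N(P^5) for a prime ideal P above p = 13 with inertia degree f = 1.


N(P^a) = p^(a*f)
= 13^(5*1)
= 13^5
= 371293

371293


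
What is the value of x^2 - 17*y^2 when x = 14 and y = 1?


x^2 - d*y^2
= 14^2 - 17*1^2
= 196 - 17
= 179

179


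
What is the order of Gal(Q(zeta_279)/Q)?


|Gal(Q(zeta_279)/Q)| = phi(279)
= 180

180


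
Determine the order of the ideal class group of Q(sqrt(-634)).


K = Q(sqrt(-634)). d mod 4 = 2, so D = disc(K) = 4d = -2536
h(K) equals the number of primitive reduced positive-definite forms (a, b, c) = a*x^2 + b*x*y + c*y^2 with b^2 - 4ac = D,
where reduced means |b| <= a <= c, with b >= 0 whenever |b| = a or a = c, and primitive means gcd(a, b, c) = 1.
Reduced forces 3a^2 <= |D| = 2536, so 1 <= a <= 29; b must have the parity of D, and c = (b^2 - D)/(4a) must be an integer >= a.
Enumerate a = 1..29, b in [-a, a]:
  a=1: (1, 0, 634)  [1]
  a=2: (2, 0, 317)  [1]
  a=3..4: none
  a=5: (5, -2, 127), (5, 2, 127)  [2]
  a=6..9: none
  a=10: (10, -8, 65), (10, 8, 65)  [2]
  a=11: (11, -4, 58), (11, 4, 58)  [2]
  a=12: none
  a=13: (13, -8, 50), (13, 8, 50)  [2]
  a=14..21: none
  a=22: (22, -4, 29), (22, 4, 29)  [2]
  a=23..24: none
  a=25: (25, -8, 26), (25, 8, 26)  [2]
  a=26..29: none
Total reduced forms: 1 + 1 + 2 + 2 + 2 + 2 + 2 + 2 = 14
h = 14

14


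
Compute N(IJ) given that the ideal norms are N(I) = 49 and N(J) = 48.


N(IJ) = N(I) * N(J)
= 49 * 48
= 2352

2352


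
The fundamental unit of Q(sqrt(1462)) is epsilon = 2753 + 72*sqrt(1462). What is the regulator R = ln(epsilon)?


epsilon = 2753 + 72*sqrt(1462)
= 5505.9998
R = ln(5505.9998)
= 8.6136

8.6136


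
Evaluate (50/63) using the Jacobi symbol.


Compute (50/63) via quadratic reciprocity:
  pull out 2: (2/63) = +1  (since 63 mod 8 = 7)
  reciprocity: (25/63) -> +(63/25)
  reduce: (13/25)
  reciprocity: (13/25) -> +(25/13)
  reduce: (12/13)
  pull out 2: (2/13) = -1  (since 13 mod 8 = 5)
  pull out 2: (2/13) = -1  (since 13 mod 8 = 5)
  reciprocity: (3/13) -> +(13/3)
  reduce: (1/3)
  (1/3) = 1
Product of signs = 1

1


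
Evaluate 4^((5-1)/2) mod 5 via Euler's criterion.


p = 5 is prime and the exponent is (p-1)/2 = 2, so by Euler's criterion 4^2 = (4/5) = +1 or -1 mod 5.
Compute by square-and-multiply:
  2 = 2 (binary 10)
  Repeated squaring mod 5: 4^1 = 4, 4^2 = 1
  4^2 = 1 mod 5
Result 1: 4 is a quadratic residue mod 5.
4^2 mod 5 = 1

1


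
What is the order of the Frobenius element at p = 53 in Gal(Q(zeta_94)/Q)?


The Frobenius at p in Gal(Q(zeta_n)/Q) = (Z/nZ)* is the class of p, so its order is ord_94(53), the smallest k >= 1 with 53^k = 1 mod 94.
n = 94 = 2 * 47, phi(94) = 46; the order divides phi(n).
Divisors of 46: 1, 2, 23, 46
Repeated squaring mod 94: 53^1 = 53, 53^2 = 83, 53^4 = 27, 53^8 = 71, 53^16 = 59, 53^32 = 3
Test divisors in increasing order:
  k=1: 53^1 = 53 mod 94
  k=2: 53^2 = 83 mod 94
  k=23: 53^23 = 59 * 27 * 83 * 53 = 1 mod 94  <- first divisor giving 1
Order = 23

23


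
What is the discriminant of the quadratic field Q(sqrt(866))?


For K = Q(sqrt(d)) with d squarefree: disc(K) = d if d = 1 mod 4, and disc(K) = 4d if d = 2 or 3 mod 4.
Here d = 866, and d mod 4 = 2.
d = 2 mod 4, not 1 (O_K = Z[sqrt(d)]), so disc(K) = 4d = 4 * (866) = 3464

3464


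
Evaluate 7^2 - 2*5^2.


x^2 - d*y^2
= 7^2 - 2*5^2
= 49 - 50
= -1

-1


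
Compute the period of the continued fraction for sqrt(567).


Run the CF algorithm for sqrt(567).
a_0 = floor(sqrt(567)) = 23; set m_0=0, q_0=1.
Recurrence: m' = q*a - m,  q' = (d - m'^2)/q,  a' = floor((a_0 + m')/q').
  step 1: m=23, q=38, a=1
  step 2: m=15, q=9, a=4
  step 3: m=21, q=14, a=3
  step 4: m=21, q=9, a=4
  step 5: m=15, q=38, a=1
  step 6: m=23, q=1, a=46
a_6 = 2*a_0 = 46, so the period closes here.
sqrt(567) = [23; 1, 4, 3, 4, 1, 46]
Period length = 6

6


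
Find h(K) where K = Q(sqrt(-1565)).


K = Q(sqrt(-1565)). d mod 4 = 3, so D = disc(K) = 4d = -6260
h(K) equals the number of primitive reduced positive-definite forms (a, b, c) = a*x^2 + b*x*y + c*y^2 with b^2 - 4ac = D,
where reduced means |b| <= a <= c, with b >= 0 whenever |b| = a or a = c, and primitive means gcd(a, b, c) = 1.
Reduced forces 3a^2 <= |D| = 6260, so 1 <= a <= 45; b must have the parity of D, and c = (b^2 - D)/(4a) must be an integer >= a.
Enumerate a = 1..45, b in [-a, a]:
  a=1: (1, 0, 1565)  [1]
  a=2: (2, 2, 783)  [1]
  a=3: (3, -2, 522), (3, 2, 522)  [2]
  a=4: none
  a=5: (5, 0, 313)  [1]
  a=6: (6, -2, 261), (6, 2, 261)  [2]
  a=7..8: none
  a=9: (9, -2, 174), (9, 2, 174)  [2]
  a=10: (10, 10, 159)  [1]
  a=11..14: none
  a=15: (15, -10, 106), (15, 10, 106)  [2]
  a=16: none
  a=17: (17, -8, 93), (17, 8, 93)  [2]
  a=18: (18, -2, 87), (18, 2, 87)  [2]
  a=19..26: none
  a=27: (27, -2, 58), (27, 2, 58)  [2]
  a=28: none
  a=29: (29, -2, 54), (29, 2, 54)  [2]
  a=30: (30, -10, 53), (30, 10, 53)  [2]
  a=31: (31, -8, 51), (31, 8, 51)  [2]
  a=32..33: none
  a=34: (34, -26, 51), (34, 26, 51)  [2]
  a=35..36: none
  a=37: (37, -20, 45), (37, 20, 45)  [2]
  a=38..45: none
Total reduced forms: 1 + 1 + 2 + 1 + 2 + 2 + 1 + 2 + 2 + 2 + 2 + 2 + 2 + 2 + 2 + 2 = 28
h = 28

28


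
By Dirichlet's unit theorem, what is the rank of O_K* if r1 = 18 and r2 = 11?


By Dirichlet's unit theorem:
rank = r1 + r2 - 1
= 18 + 11 - 1
= 28

28


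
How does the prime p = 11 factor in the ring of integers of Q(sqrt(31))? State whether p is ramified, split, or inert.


K = Q(sqrt(31)). Since d mod 4 = 3, disc(K) = 124.
Check p | disc: 124 mod 11 = 3.
p does not divide disc. Compute Legendre symbol (d/p):
9^((11-1)/2) mod 11 = 1
(d/p) = 1, so p splits: (p) = P*P' with e=1, f=1, g=2.
Therefore p is split.

split
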